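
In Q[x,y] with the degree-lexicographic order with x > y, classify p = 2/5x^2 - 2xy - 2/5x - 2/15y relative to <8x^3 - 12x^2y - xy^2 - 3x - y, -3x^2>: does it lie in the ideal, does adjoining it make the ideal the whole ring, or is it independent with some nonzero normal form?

First compute the reduced Gröbner basis of I by Buchberger's algorithm.
f_1 = 8x^3 - 12x^2y - xy^2 - 3x - y, LT = x^3.
f_2 = -3x^2, LT = x^2.

S(f_1,f_2): lcm = x^3. S = -3/2x^2y - 1/8xy^2 - 3/8x - 1/8y.
  leading term x^2y: subtract (1/2y)·f_2 from -3/2x^2y - 1/8xy^2 - 3/8x - 1/8y → -1/8xy^2 - 3/8x - 1/8y
  leading term xy^2: no divisor's leading term divides it; move -1/8xy^2 to the remainder.
  leading term x: no divisor's leading term divides it; move -3/8x to the remainder.
  leading term y: no divisor's leading term divides it; move -1/8y to the remainder.
  remainder -1/8xy^2 - 3/8x - 1/8y ≠ 0; add h_3 = -1/8xy^2 - 3/8x - 1/8y to the basis.

S(f_1,h_3): lcm = x^3y^2. S = -3/2x^2y^3 - 1/8xy^4 - 3x^3 - x^2y - 3/8xy^2 - 1/8y^3.
  leading term x^2y^3: subtract (1/2y^3)·f_2 from -3/2x^2y^3 - 1/8xy^4 - 3x^3 - x^2y - 3/8xy^2 - 1/8y^3 → -1/8xy^4 - 3x^3 - x^2y - 3/8xy^2 - 1/8y^3
  leading term xy^4: subtract (y^2)·h_3 from -1/8xy^4 - 3x^3 - x^2y - 3/8xy^2 - 1/8y^3 → -3x^3 - x^2y
  leading term x^3: subtract (-3/8)·f_1 from -3x^3 - x^2y → -11/2x^2y - 3/8xy^2 - 9/8x - 3/8y
  leading term x^2y: subtract (11/6y)·f_2 from -11/2x^2y - 3/8xy^2 - 9/8x - 3/8y → -3/8xy^2 - 9/8x - 3/8y
  leading term xy^2: subtract (3)·h_3 from -3/8xy^2 - 9/8x - 3/8y → 0
  remainder 0.

S(f_2,h_3): lcm = x^2y^2. S = -3x^2 - xy.
  leading term x^2: subtract (1)·f_2 from -3x^2 - xy → -xy
  leading term xy: no divisor's leading term divides it; move -xy to the remainder.
  remainder -xy ≠ 0; add h_4 = -xy to the basis.

S(f_1,h_4): lcm = x^3y. S = -3/2x^2y^2 - 1/8xy^3 - 3/8xy - 1/8y^2.
  leading term x^2y^2: subtract (1/2y^2)·f_2 from -3/2x^2y^2 - 1/8xy^3 - 3/8xy - 1/8y^2 → -1/8xy^3 - 3/8xy - 1/8y^2
  leading term xy^3: subtract (y)·h_3 from -1/8xy^3 - 3/8xy - 1/8y^2 → 0
  remainder 0.

S(f_2,h_4): lcm = x^2y. S = 0.
  remainder 0.

S(h_3,h_4): lcm = xy^2. S = 3x + y.
  leading term x: no divisor's leading term divides it; move 3x to the remainder.
  leading term y: no divisor's leading term divides it; move y to the remainder.
  remainder 3x + y ≠ 0; add h_5 = 3x + y to the basis.

S(f_1,h_5): lcm = x^3. S = -11/6x^2y - 1/8xy^2 - 3/8x - 1/8y.
  leading term x^2y: subtract (11/18y)·f_2 from -11/6x^2y - 1/8xy^2 - 3/8x - 1/8y → -1/8xy^2 - 3/8x - 1/8y
  leading term xy^2: subtract (1)·h_3 from -1/8xy^2 - 3/8x - 1/8y → 0
  remainder 0.

S(f_2,h_5): lcm = x^2. S = -1/3xy.
  leading term xy: subtract (1/3)·h_4 from -1/3xy → 0
  remainder 0.

S(h_3,h_5): lcm = xy^2. S = -1/3y^3 + 3x + y.
  leading term y^3: no divisor's leading term divides it; move -1/3y^3 to the remainder.
  leading term x: subtract (1)·h_5 from 3x + y → 0
  remainder -1/3y^3 ≠ 0; add h_6 = -1/3y^3 to the basis.

S(h_4,h_5): lcm = xy. S = -1/3y^2.
  leading term y^2: no divisor's leading term divides it; move -1/3y^2 to the remainder.
  remainder -1/3y^2 ≠ 0; add h_7 = -1/3y^2 to the basis.

S(f_1,h_6): leading monomials are coprime, so the S-polynomial reduces to 0 (Buchberger's first criterion).
S(f_2,h_6): leading monomials are coprime, so the S-polynomial reduces to 0 (Buchberger's first criterion).
S(h_3,h_6): lcm = xy^3. S = 3xy + y^2.
  leading term xy: subtract (-3)·h_4 from 3xy + y^2 → y^2
  leading term y^2: subtract (-3)·h_7 from y^2 → 0
  remainder 0.

S(h_4,h_6): lcm = xy^3. S = 0.
  remainder 0.

S(h_5,h_6): leading monomials are coprime, so the S-polynomial reduces to 0 (Buchberger's first criterion).
S(f_1,h_7): leading monomials are coprime, so the S-polynomial reduces to 0 (Buchberger's first criterion).
S(f_2,h_7): leading monomials are coprime, so the S-polynomial reduces to 0 (Buchberger's first criterion).
S(h_3,h_7): lcm = xy^2. S = 3x + y.
  leading term x: subtract (1)·h_5 from 3x + y → 0
  remainder 0.

S(h_4,h_7): lcm = xy^2. S = 0.
  remainder 0.

S(h_5,h_7): leading monomials are coprime, so the S-polynomial reduces to 0 (Buchberger's first criterion).
S(h_6,h_7): lcm = y^3. S = 0.
  remainder 0.

Every S-polynomial of the final basis reduces to 0, so we have a Gröbner basis.
Inter-reduce: drop elements whose leading term is divisible by another's, tail-reduce, and make monic.
Reduced Gröbner basis: {y^2, x + 1/3y}.
Label its elements g_1 = y^2, g_2 = x + 1/3y.

Reduce p = 2/5x^2 - 2xy - 2/5x - 2/15y modulo G:
  leading term x^2: subtract (2/5x)·g_2 from 2/5x^2 - 2xy - 2/5x - 2/15y → -32/15xy - 2/5x - 2/15y
  leading term xy: subtract (-32/15y)·g_2 from -32/15xy - 2/5x - 2/15y → 32/45y^2 - 2/5x - 2/15y
  leading term y^2: subtract (32/45)·g_1 from 32/45y^2 - 2/5x - 2/15y → -2/5x - 2/15y
  leading term x: subtract (-2/5)·g_2 from -2/5x - 2/15y → 0
  normal form = 0.
Since the normal form is 0, p ∈ I.

2/5x^2 - 2xy - 2/5x - 2/15y lies in I (it reduces to 0).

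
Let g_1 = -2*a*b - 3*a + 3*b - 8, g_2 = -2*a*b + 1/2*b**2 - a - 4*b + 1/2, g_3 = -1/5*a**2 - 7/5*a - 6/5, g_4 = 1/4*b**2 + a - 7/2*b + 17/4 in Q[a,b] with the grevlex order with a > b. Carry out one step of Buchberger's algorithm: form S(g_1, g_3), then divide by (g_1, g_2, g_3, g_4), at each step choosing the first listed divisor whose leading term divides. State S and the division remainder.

lcm(LM(g_1), LM(g_3)) = a**2*b.
S = (lcm/LT(g_1))·g_1 − (lcm/LT(g_3))·g_3 = 3/2*a**2 - 17/2*a*b + 4*a - 6*b.
Reduce S modulo (g_1, g_2, g_3, g_4) in that order:
  leading term a**2: subtract (-15/2)·g_3 from 3/2*a**2 - 17/2*a*b + 4*a - 6*b → -17/2*a*b - 13/2*a - 6*b - 9
  leading term a*b: subtract (17/4)·g_1 from -17/2*a*b - 13/2*a - 6*b - 9 → 25/4*a - 75/4*b + 25
  leading term a: no divisor's leading term divides it; move 25/4*a to the remainder.
  leading term b: no divisor's leading term divides it; move -75/4*b to the remainder.
  leading term 1: no divisor's leading term divides it; move 25 to the remainder.
The remainder 25/4*a - 75/4*b + 25 is nonzero, so it would be added as the next basis element.

S(g_1, g_3) = 3/2*a**2 - 17/2*a*b + 4*a - 6*b; remainder on division = 25/4*a - 75/4*b + 25.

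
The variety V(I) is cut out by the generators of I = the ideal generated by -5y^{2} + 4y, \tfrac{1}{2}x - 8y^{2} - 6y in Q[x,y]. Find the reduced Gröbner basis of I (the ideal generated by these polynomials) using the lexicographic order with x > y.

The reduced Gröbner basis is the canonical form of the ideal for this ordering.

f_1 = -5y^{2} + 4y, LT = y^{2}.
f_2 = \tfrac{1}{2}x - 8y^{2} - 6y, LT = x.

The S-polynomials (S(f_1,f_2)) all reduce to 0 modulo the current basis, so we have a Gröbner basis.

G = {x - \tfrac{124}{5}y, y^{2} - \tfrac{4}{5}y}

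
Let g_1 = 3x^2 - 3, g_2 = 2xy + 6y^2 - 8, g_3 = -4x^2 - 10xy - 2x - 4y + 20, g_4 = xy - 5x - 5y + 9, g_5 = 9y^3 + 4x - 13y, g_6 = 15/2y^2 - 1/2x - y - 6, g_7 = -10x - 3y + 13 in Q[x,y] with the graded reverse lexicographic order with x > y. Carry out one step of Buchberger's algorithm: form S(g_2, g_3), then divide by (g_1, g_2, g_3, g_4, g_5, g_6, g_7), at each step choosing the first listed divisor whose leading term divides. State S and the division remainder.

S(g_2, g_3) = 1/2xy^2 - 1/2xy - y^2 - 4x + 5y; remainder on division = 589/100y - 589/100.

lcm(LM(g_2), LM(g_3)) = x^2y.
S = (lcm/LT(g_2))·g_2 − (lcm/LT(g_3))·g_3 = 1/2xy^2 - 1/2xy - y^2 - 4x + 5y.
Reduce S modulo (g_1, g_2, g_3, g_4, g_5, g_6, g_7) in that order:
  leading term xy^2: subtract (1/4y)·g_2 from 1/2xy^2 - 1/2xy - y^2 - 4x + 5y → -3/2y^3 - 1/2xy - y^2 - 4x + 7y
  leading term y^3: subtract (-1/6)·g_5 from -3/2y^3 - 1/2xy - y^2 - 4x + 7y → -1/2xy - y^2 - 10/3x + 29/6y
  leading term xy: subtract (-1/4)·g_2 from -1/2xy - y^2 - 10/3x + 29/6y → 1/2y^2 - 10/3x + 29/6y - 2
  leading term y^2: subtract (1/15)·g_6 from 1/2y^2 - 10/3x + 29/6y - 2 → -33/10x + 49/10y - 8/5
  leading term x: subtract (33/100)·g_7 from -33/10x + 49/10y - 8/5 → 589/100y - 589/100
  leading term y: no divisor's leading term divides it; move 589/100y to the remainder.
  leading term 1: no divisor's leading term divides it; move -589/100 to the remainder.
The remainder 589/100y - 589/100 is nonzero, so it would be added as the next basis element.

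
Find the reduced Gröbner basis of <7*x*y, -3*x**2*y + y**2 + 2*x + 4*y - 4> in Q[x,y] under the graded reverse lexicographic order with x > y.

This is the nonlinear analogue of row-reducing a linear system.

f_1 = 7*x*y, LT = x*y.
f_2 = -3*x**2*y + y**2 + 2*x + 4*y - 4, LT = x**2*y.

S(f_1,f_2): lcm = x**2*y. S = 1/3*y**2 + 2/3*x + 4/3*y - 4/3.
  reduce S modulo (f_1, f_2):
  remainder 1/3*y**2 + 2/3*x + 4/3*y - 4/3 ≠ 0; add g_3 = 1/3*y**2 + 2/3*x + 4/3*y - 4/3 to the basis.

S(f_1,g_3): lcm = x*y**2. S = -2*x**2 - 4*x*y + 4*x.
  reduce S modulo (f_1, f_2, g_3):
  remainder -2*x**2 + 4*x ≠ 0; add g_4 = -2*x**2 + 4*x to the basis.

The other S-polynomials (S(f_2,g_3), S(f_1,g_4), S(f_2,g_4), S(g_3,g_4)) all reduce to 0 modulo the current basis, so we have a Gröbner basis.
Inter-reduce: drop elements whose leading term is divisible by another's, tail-reduce, and make monic.

G = {x**2 - 2*x, x*y, y**2 + 2*x + 4*y - 4}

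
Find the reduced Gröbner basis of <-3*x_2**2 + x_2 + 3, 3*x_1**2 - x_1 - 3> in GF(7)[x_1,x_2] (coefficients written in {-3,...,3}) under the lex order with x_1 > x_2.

G = {x_1**2 + 2*x_1 - 1, x_2**2 + 2*x_2 - 1}

Buchberger's algorithm terminates because the ascending chain of leading-term ideals stabilizes.

f_1 = -3*x_2**2 + x_2 + 3, LT = x_2**2.
f_2 = 3*x_1**2 - x_1 - 3, LT = x_1**2.

The S-polynomials (S(f_1,f_2)) all reduce to 0 modulo the current basis, so we have a Gröbner basis.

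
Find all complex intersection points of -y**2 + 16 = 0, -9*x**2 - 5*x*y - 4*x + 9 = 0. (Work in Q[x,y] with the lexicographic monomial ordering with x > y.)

Compute a lex Gröbner basis by Buchberger's algorithm.
f_1 = -y**2 + 16, LT = y**2.
f_2 = -9*x**2 - 5*x*y - 4*x + 9, LT = x**2.

The S-polynomials (S(f_1,f_2)) all reduce to 0 modulo the current basis, so we have a Gröbner basis.
Inter-reduce: drop elements whose leading term is divisible by another's, tail-reduce, and make monic.
Reduced Gröbner basis: {x**2 + 5/9*x*y + 4/9*x - 1, y**2 - 16}.

A lex Gröbner basis eliminates variables successively. Here y**2 - 16 depends only on y, with roots {-4, 4}; lifting each root through the earlier basis elements recovers the full solutions.
  y = -4: the earlier basis element becomes x**2 - 16/9*x - 1 = 0, giving x = 8/9 - sqrt(145)/9, 8/9 + sqrt(145)/9 — points (8/9 - sqrt(145)/9, -4), (8/9 + sqrt(145)/9, -4).
  y = 4: the earlier basis element becomes x**2 + 8/3*x - 1 = 0, giving x = -3, 1/3 — points (-3, 4), (1/3, 4).
Zero-dimensionality of the ideal guarantees finitely many solutions over ℂ.

{(8/9 - sqrt(145)/9, -4), (8/9 + sqrt(145)/9, -4), (-3, 4), (1/3, 4)}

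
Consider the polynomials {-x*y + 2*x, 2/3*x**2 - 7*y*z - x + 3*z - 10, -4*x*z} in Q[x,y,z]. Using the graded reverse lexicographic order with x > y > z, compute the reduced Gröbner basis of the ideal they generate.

G = {y**2*z - 17/7*y*z + 10/7*y + 6/7*z - 20/7, y*z**2 - 3/7*z**2 + 10/7*z, x**2 - 21/2*y*z - 3/2*x + 9/2*z - 15, x*y - 2*x, x*z}

f_1 = -x*y + 2*x, LT = x*y.
f_2 = 2/3*x**2 - 7*y*z - x + 3*z - 10, LT = x**2.
f_3 = -4*x*z, LT = x*z.

S(f_1,f_2): lcm = x**2*y. S = 21/2*y**2*z - 2*x**2 + 3/2*x*y - 9/2*y*z + 15*y.
  leading term y**2*z: no divisor's leading term divides it; move 21/2*y**2*z to the remainder.
  leading term x**2: subtract (-3)·f_2 from -2*x**2 + 3/2*x*y - 9/2*y*z + 15*y → 3/2*x*y - 51/2*y*z - 3*x + 15*y + 9*z - 30
  leading term x*y: subtract (-3/2)·f_1 from 3/2*x*y - 51/2*y*z - 3*x + 15*y + 9*z - 30 → -51/2*y*z + 15*y + 9*z - 30
  leading term y*z: no divisor's leading term divides it; move -51/2*y*z to the remainder.
  leading term y: no divisor's leading term divides it; move 15*y to the remainder.
  leading term z: no divisor's leading term divides it; move 9*z to the remainder.
  leading term 1: no divisor's leading term divides it; move -30 to the remainder.
  remainder 21/2*y**2*z - 51/2*y*z + 15*y + 9*z - 30 ≠ 0; add g_4 = 21/2*y**2*z - 51/2*y*z + 15*y + 9*z - 30 to the basis.

S(f_1,f_3): lcm = x*y*z. S = -2*x*z.
  leading term x*z: subtract (1/2)·f_3 from -2*x*z → 0
  remainder 0.

S(f_2,f_3): lcm = x**2*z. S = -21/2*y*z**2 - 3/2*x*z + 9/2*z**2 - 15*z.
  leading term y*z**2: no divisor's leading term divides it; move -21/2*y*z**2 to the remainder.
  leading term x*z: subtract (3/8)·f_3 from -3/2*x*z + 9/2*z**2 - 15*z → 9/2*z**2 - 15*z
  leading term z**2: no divisor's leading term divides it; move 9/2*z**2 to the remainder.
  leading term z: no divisor's leading term divides it; move -15*z to the remainder.
  remainder -21/2*y*z**2 + 9/2*z**2 - 15*z ≠ 0; add g_5 = -21/2*y*z**2 + 9/2*z**2 - 15*z to the basis.

S(f_1,g_4): lcm = x*y**2*z. S = 3/7*x*y*z - 10/7*x*y - 6/7*x*z + 20/7*x.
  leading term x*y*z: subtract (-3/7*z)·f_1 from 3/7*x*y*z - 10/7*x*y - 6/7*x*z + 20/7*x → -10/7*x*y + 20/7*x
  leading term x*y: subtract (10/7)·f_1 from -10/7*x*y + 20/7*x → 0
  remainder 0.

S(f_2,g_4): leading monomials are coprime, so the S-polynomial reduces to 0 (Buchberger's first criterion).
S(f_3,g_4): lcm = x*y**2*z. S = 17/7*x*y*z - 10/7*x*y - 6/7*x*z + 20/7*x.
  leading term x*y*z: subtract (-17/7*z)·f_1 from 17/7*x*y*z - 10/7*x*y - 6/7*x*z + 20/7*x → -10/7*x*y + 4*x*z + 20/7*x
  leading term x*y: subtract (10/7)·f_1 from -10/7*x*y + 4*x*z + 20/7*x → 4*x*z
  leading term x*z: subtract (-1)·f_3 from 4*x*z → 0
  remainder 0.

S(f_1,g_5): lcm = x*y*z**2. S = -11/7*x*z**2 - 10/7*x*z.
  leading term x*z**2: subtract (11/28*z)·f_3 from -11/7*x*z**2 - 10/7*x*z → -10/7*x*z
  leading term x*z: subtract (5/14)·f_3 from -10/7*x*z → 0
  remainder 0.

S(f_2,g_5): leading monomials are coprime, so the S-polynomial reduces to 0 (Buchberger's first criterion).
S(f_3,g_5): lcm = x*y*z**2. S = 3/7*x*z**2 - 10/7*x*z.
  leading term x*z**2: subtract (-3/28*z)·f_3 from 3/7*x*z**2 - 10/7*x*z → -10/7*x*z
  leading term x*z: subtract (5/14)·f_3 from -10/7*x*z → 0
  remainder 0.

S(g_4,g_5): lcm = y**2*z**2. S = -2*y*z**2 + 6/7*z**2 - 20/7*z.
  leading term y*z**2: subtract (4/21)·g_5 from -2*y*z**2 + 6/7*z**2 - 20/7*z → 0
  remainder 0.

Every S-polynomial of the final basis reduces to 0, so we have a Gröbner basis.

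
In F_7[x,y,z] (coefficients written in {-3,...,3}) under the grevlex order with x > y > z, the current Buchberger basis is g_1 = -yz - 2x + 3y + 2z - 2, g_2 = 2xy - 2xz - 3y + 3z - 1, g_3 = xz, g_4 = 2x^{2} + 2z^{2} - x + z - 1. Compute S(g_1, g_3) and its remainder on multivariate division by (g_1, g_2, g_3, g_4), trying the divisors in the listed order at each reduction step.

S(g_1, g_3) = 2x^{2} - 3xy - 2xz + 2x; remainder on division = -2z^{2} + 3x - y + 3.

lcm(LM(g_1), LM(g_3)) = xyz.
S = (lcm/LT(g_1))·g_1 − (lcm/LT(g_3))·g_3 = 2x^{2} - 3xy - 2xz + 2x.
Reduce S modulo (g_1, g_2, g_3, g_4) in that order:
  leading term x^{2}: subtract (1)·g_4 from 2x^{2} - 3xy - 2xz + 2x → -3xy - 2xz - 2z^{2} + 3x - z + 1
  leading term xy: subtract (2)·g_2 from -3xy - 2xz - 2z^{2} + 3x - z + 1 → 2xz - 2z^{2} + 3x - y + 3
  leading term xz: subtract (2)·g_3 from 2xz - 2z^{2} + 3x - y + 3 → -2z^{2} + 3x - y + 3
  leading term z^{2}: no divisor's leading term divides it; move -2z^{2} to the remainder.
  leading term x: no divisor's leading term divides it; move 3x to the remainder.
  leading term y: no divisor's leading term divides it; move -y to the remainder.
  leading term 1: no divisor's leading term divides it; move 3 to the remainder.
The remainder -2z^{2} + 3x - y + 3 is nonzero, so it would be added as the next basis element.
An S-polynomial is built so that the two leading terms cancel; whether anything survives reduction is exactly the Gröbner-basis criterion.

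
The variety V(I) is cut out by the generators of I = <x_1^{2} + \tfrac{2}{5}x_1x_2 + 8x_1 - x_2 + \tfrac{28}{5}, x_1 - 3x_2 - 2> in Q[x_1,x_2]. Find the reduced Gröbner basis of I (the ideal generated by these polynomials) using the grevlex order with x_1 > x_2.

f_1 = x_1^{2} + \tfrac{2}{5}x_1x_2 + 8x_1 - x_2 + \tfrac{28}{5}, LT = x_1^{2}.
f_2 = x_1 - 3x_2 - 2, LT = x_1.

S(f_1,f_2): lcm = x_1^{2}. S = \tfrac{17}{5}x_1x_2 + 10x_1 - x_2 + \tfrac{28}{5}.
  reduce S modulo (f_1, f_2):
  remainder \tfrac{51}{5}x_2^{2} + \tfrac{179}{5}x_2 + \tfrac{128}{5} ≠ 0; add g_3 = \tfrac{51}{5}x_2^{2} + \tfrac{179}{5}x_2 + \tfrac{128}{5} to the basis.

The other S-polynomials (S(f_1,g_3), S(f_2,g_3)) all reduce to 0 modulo the current basis, so we have a Gröbner basis.
Inter-reduce: drop elements whose leading term is divisible by another's, tail-reduce, and make monic.

G = {x_2^{2} + \tfrac{179}{51}x_2 + \tfrac{128}{51}, x_1 - 3x_2 - 2}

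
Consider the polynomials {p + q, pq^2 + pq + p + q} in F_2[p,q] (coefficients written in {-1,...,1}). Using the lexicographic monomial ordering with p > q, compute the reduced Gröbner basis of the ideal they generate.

G = {p + q, q^3 + q^2}

The reduced Gröbner basis is the canonical form of the ideal for this ordering.

f_1 = p + q, LT = p.
f_2 = pq^2 + pq + p + q, LT = pq^2.

S(f_1,f_2): lcm = pq^2. S = pq + p + q^3 + q.
  leading term pq: subtract (q)·f_1 from pq + p + q^3 + q → p + q^3 + q^2 + q
  leading term p: subtract (1)·f_1 from p + q^3 + q^2 + q → q^3 + q^2
  leading term q^3: no divisor's leading term divides it; move q^3 to the remainder.
  leading term q^2: no divisor's leading term divides it; move q^2 to the remainder.
  remainder q^3 + q^2 ≠ 0; add g_3 = q^3 + q^2 to the basis.

The other S-polynomials (S(f_1,g_3), S(f_2,g_3)) all reduce to 0 modulo the current basis, so we have a Gröbner basis.
Inter-reduce: drop elements whose leading term is divisible by another's, tail-reduce, and make monic.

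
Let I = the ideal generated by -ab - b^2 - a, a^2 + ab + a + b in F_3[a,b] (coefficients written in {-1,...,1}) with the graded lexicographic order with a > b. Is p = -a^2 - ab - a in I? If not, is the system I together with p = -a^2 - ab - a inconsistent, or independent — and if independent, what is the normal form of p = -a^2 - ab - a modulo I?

First compute the reduced Gröbner basis of I by Buchberger's algorithm.
f_1 = -ab - b^2 - a, LT = ab.
f_2 = a^2 + ab + a + b, LT = a^2.

S(f_1,f_2): lcm = a^2b. S = a^2 - ab - b^2.
  leading term a^2: subtract (1)·f_2 from a^2 - ab - b^2 → ab - b^2 - a - b
  leading term ab: subtract (-1)·f_1 from ab - b^2 - a - b → b^2 + a - b
  leading term b^2: no divisor's leading term divides it; move b^2 to the remainder.
  leading term a: no divisor's leading term divides it; move a to the remainder.
  leading term b: no divisor's leading term divides it; move -b to the remainder.
  remainder b^2 + a - b ≠ 0; add h_3 = b^2 + a - b to the basis.

S(f_1,h_3): lcm = ab^2. S = b^3 - a^2 - ab.
  leading term b^3: subtract (b)·h_3 from b^3 - a^2 - ab → -a^2 + ab + b^2
  leading term a^2: subtract (-1)·f_2 from -a^2 + ab + b^2 → -ab + b^2 + a + b
  leading term ab: subtract (1)·f_1 from -ab + b^2 + a + b → -b^2 - a + b
  leading term b^2: subtract (-1)·h_3 from -b^2 - a + b → 0
  remainder 0.

S(f_2,h_3): leading monomials are coprime, so the S-polynomial reduces to 0 (Buchberger's first criterion).
Every S-polynomial of the final basis reduces to 0, so we have a Gröbner basis.
Inter-reduce: drop elements whose leading term is divisible by another's, tail-reduce, and make monic.
Reduced Gröbner basis: {a^2 + a, ab + b, b^2 + a - b}.
Label its elements g_1 = a^2 + a, g_2 = ab + b, g_3 = b^2 + a - b.

Reduce p = -a^2 - ab - a modulo G:
  leading term a^2: subtract (-1)·g_1 from -a^2 - ab - a → -ab
  leading term ab: subtract (-1)·g_2 from -ab → b
  leading term b: no divisor's leading term divides it; move b to the remainder.
  normal form = b.
The normal form is nonzero, so p ∉ I. Since p minus its normal form lies in I, I + (p) = I + (r) where r = b; decide whether this ideal is the whole ring.
Run Buchberger on G together with r (pairs among the g_i already reduce to 0 since G is a Gröbner basis):
g_1 = a^2 + a, LT = a^2.
g_2 = ab + b, LT = ab.
g_3 = b^2 + a - b, LT = b^2.
r = b, LT = b.

S(g_1,g_2): lcm = a^2b. S = 0.
  remainder 0.

S(g_1,g_3): leading monomials are coprime, so the S-polynomial reduces to 0 (Buchberger's first criterion).
S(g_1,r): leading monomials are coprime, so the S-polynomial reduces to 0 (Buchberger's first criterion).
S(g_2,g_3): lcm = ab^2. S = -a^2 + ab + b^2.
  leading term a^2: subtract (-1)·g_1 from -a^2 + ab + b^2 → ab + b^2 + a
  leading term ab: subtract (1)·g_2 from ab + b^2 + a → b^2 + a - b
  leading term b^2: subtract (1)·g_3 from b^2 + a - b → 0
  remainder 0.

S(g_2,r): lcm = ab. S = b.
  leading term b: subtract (1)·r from b → 0
  remainder 0.

S(g_3,r): lcm = b^2. S = a - b.
  leading term a: no divisor's leading term divides it; move a to the remainder.
  leading term b: subtract (-1)·r from -b → 0
  remainder a ≠ 0; add m_5 = a to the basis.

S(g_1,m_5): lcm = a^2. S = a.
  leading term a: subtract (1)·m_5 from a → 0
  remainder 0.

S(g_2,m_5): lcm = ab. S = b.
  leading term b: subtract (1)·r from b → 0
  remainder 0.

S(g_3,m_5): leading monomials are coprime, so the S-polynomial reduces to 0 (Buchberger's first criterion).
S(r,m_5): leading monomials are coprime, so the S-polynomial reduces to 0 (Buchberger's first criterion).
Every S-polynomial of the final basis reduces to 0, so we have a Gröbner basis.
Inter-reduce: drop elements whose leading term is divisible by another's, tail-reduce, and make monic.
Reduced Gröbner basis: {a, b}.
The reduced Gröbner basis of I + (p) is {a, b} ≠ {1}, a proper ideal, so the enlarged system stays consistent: p is independent of I, with normal form b.

-a^2 - ab - a is independent of I; its normal form modulo I is b.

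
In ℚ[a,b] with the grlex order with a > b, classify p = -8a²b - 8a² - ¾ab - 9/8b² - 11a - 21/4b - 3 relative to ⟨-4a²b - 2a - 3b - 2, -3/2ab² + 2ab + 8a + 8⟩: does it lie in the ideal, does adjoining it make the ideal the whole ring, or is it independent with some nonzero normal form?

-8a²b - 8a² - ¾ab - 9/8b² - 11a - 21/4b - 3 lies in I (it reduces to 0).

First compute the reduced Gröbner basis of I by Buchberger's algorithm.
f_1 = -4a²b - 2a - 3b - 2, LT = a²b.
f_2 = -3/2ab² + 2ab + 8a + 8, LT = ab².

S(f_1,f_2): lcm = a²b². S = 4/3a²b + 16/3a² + ½ab + ¾b² + 16/3a + ½b.
  reduce S modulo (f_1, f_2):
  remainder 16/3a² + ½ab + ¾b² + 14/3a - ½b - ⅔ ≠ 0; add h_3 = 16/3a² + ½ab + ¾b² + 14/3a - ½b - ⅔ to the basis.

S(f_1,h_3): lcm = a²b. S = -3/32ab² - 9/64b³ - ⅞ab + 3/32b² + ½a + ⅞b + ½.
  reduce S modulo (f_1, f_2, h_3):
  remainder -9/64b³ - ab + 3/32b² + ⅞b ≠ 0; add h_4 = -9/64b³ - ab + 3/32b² + ⅞b to the basis.

The other S-polynomials (S(f_2,h_3), S(f_1,h_4), S(f_2,h_4), S(h_3,h_4)) all reduce to 0 modulo the current basis, so we have a Gröbner basis.
Inter-reduce: drop elements whose leading term is divisible by another's, tail-reduce, and make monic.
Reduced Gröbner basis: {ab² - 4/3ab - 16/3a - 16/3, b³ + 64/9ab - ⅔b² - 56/9b, a² + 3/32ab + 9/64b² + ⅞a - 3/32b - ⅛}.
Label its elements g_1 = ab² - 4/3ab - 16/3a - 16/3, g_2 = b³ + 64/9ab - ⅔b² - 56/9b, g_3 = a² + 3/32ab + 9/64b² + ⅞a - 3/32b - ⅛.

Reduce p = -8a²b - 8a² - ¾ab - 9/8b² - 11a - 21/4b - 3 modulo G:
  leading term a²b: subtract (-8b)·g_3 from -8a²b - 8a² - ¾ab - 9/8b² - 11a - 21/4b - 3 → ¾ab² + 9/8b³ - 8a² + 25/4ab - 15/8b² - 11a - 25/4b - 3
  leading term ab²: subtract (¾)·g_1 from ¾ab² + 9/8b³ - 8a² + 25/4ab - 15/8b² - 11a - 25/4b - 3 → 9/8b³ - 8a² + 29/4ab - 15/8b² - 7a - 25/4b + 1
  leading term b³: subtract (9/8)·g_2 from 9/8b³ - 8a² + 29/4ab - 15/8b² - 7a - 25/4b + 1 → -8a² - ¾ab - 9/8b² - 7a + ¾b + 1
  leading term a²: subtract (-8)·g_3 from -8a² - ¾ab - 9/8b² - 7a + ¾b + 1 → 0
  normal form = 0.
Since the normal form is 0, p ∈ I.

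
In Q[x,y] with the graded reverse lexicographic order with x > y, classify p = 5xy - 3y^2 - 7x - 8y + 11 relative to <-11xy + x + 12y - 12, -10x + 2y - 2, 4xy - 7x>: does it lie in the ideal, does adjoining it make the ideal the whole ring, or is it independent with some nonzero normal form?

First compute the reduced Gröbner basis of I by Buchberger's algorithm.
f_1 = -11xy + x + 12y - 12, LT = xy.
f_2 = -10x + 2y - 2, LT = x.
f_3 = 4xy - 7x, LT = xy.

S(f_1,f_2): lcm = xy. S = 1/5y^2 - 1/11x - 71/55y + 12/11.
  reduce S modulo (f_1, f_2, f_3):
  remainder 1/5y^2 - 72/55y + 61/55 ≠ 0; add h_4 = 1/5y^2 - 72/55y + 61/55 to the basis.

S(f_1,f_3): lcm = xy. S = 73/44x - 12/11y + 12/11.
  reduce S modulo (f_1, f_2, f_3, h_4):
  remainder -167/220y + 167/220 ≠ 0; add h_5 = -167/220y + 167/220 to the basis.

The other S-polynomials (S(f_2,f_3), S(f_1,h_4), S(f_2,h_4), S(f_3,h_4), S(f_1,h_5), S(f_2,h_5), S(f_3,h_5), S(h_4,h_5)) all reduce to 0 modulo the current basis, so we have a Gröbner basis.
Inter-reduce: drop elements whose leading term is divisible by another's, tail-reduce, and make monic.
Reduced Gröbner basis: {x, y - 1}.
Label its elements g_1 = x, g_2 = y - 1.

Reduce p = 5xy - 3y^2 - 7x - 8y + 11 modulo G:
  leading term xy: subtract (5y)·g_1 from 5xy - 3y^2 - 7x - 8y + 11 → -3y^2 - 7x - 8y + 11
  leading term y^2: subtract (-3y)·g_2 from -3y^2 - 7x - 8y + 11 → -7x - 11y + 11
  leading term x: subtract (-7)·g_1 from -7x - 11y + 11 → -11y + 11
  leading term y: subtract (-11)·g_2 from -11y + 11 → 0
  normal form = 0.
Since the normal form is 0, p ∈ I.

Ideal membership is decidable via reduction modulo a Gröbner basis.

5xy - 3y^2 - 7x - 8y + 11 lies in I (it reduces to 0).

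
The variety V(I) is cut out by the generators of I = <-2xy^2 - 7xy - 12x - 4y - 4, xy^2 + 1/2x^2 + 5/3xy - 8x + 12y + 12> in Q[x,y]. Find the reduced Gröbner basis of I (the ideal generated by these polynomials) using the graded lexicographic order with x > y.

f_1 = -2xy^2 - 7xy - 12x - 4y - 4, LT = xy^2.
f_2 = xy^2 + 1/2x^2 + 5/3xy - 8x + 12y + 12, LT = xy^2.

S(f_1,f_2): lcm = xy^2. S = -1/2x^2 + 11/6xy + 14x - 10y - 10.
  reduce S modulo (f_1, f_2):
  remainder -1/2x^2 + 11/6xy + 14x - 10y - 10 ≠ 0; add g_3 = -1/2x^2 + 11/6xy + 14x - 10y - 10 to the basis.

S(f_1,g_3): lcm = x^2y^2. S = 11/3xy^3 + 7/2x^2y + 28xy^2 - 20y^3 + 6x^2 + 2xy - 20y^2 + 2x.
  reduce S modulo (f_1, f_2, g_3):
  remainder -20y^3 + 2xy - 292/3y^2 + 2x - 760/3y - 176 ≠ 0; add g_4 = -20y^3 + 2xy - 292/3y^2 + 2x - 760/3y - 176 to the basis.

The other S-polynomials (S(f_2,g_3), S(f_1,g_4), S(f_2,g_4), S(g_3,g_4)) all reduce to 0 modulo the current basis, so we have a Gröbner basis.
Inter-reduce: drop elements whose leading term is divisible by another's, tail-reduce, and make monic.

G = {xy^2 + 7/2xy + 6x + 2y + 2, y^3 - 1/10xy + 73/15y^2 - 1/10x + 38/3y + 44/5, x^2 - 11/3xy - 28x + 20y + 20}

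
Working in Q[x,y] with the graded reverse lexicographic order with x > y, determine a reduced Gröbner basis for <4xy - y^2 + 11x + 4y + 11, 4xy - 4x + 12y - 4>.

G = {x^2 + 17/5x + 2/15y + 12/5, xy - x + 3y - 1, y^2 - 15x + 8y - 15}

Buchberger's algorithm terminates because the ascending chain of leading-term ideals stabilizes.

f_1 = 4xy - y^2 + 11x + 4y + 11, LT = xy.
f_2 = 4xy - 4x + 12y - 4, LT = xy.

S(f_1,f_2): lcm = xy. S = -1/4y^2 + 15/4x - 2y + 15/4.
  leading term y^2: no divisor's leading term divides it; move -1/4y^2 to the remainder.
  leading term x: no divisor's leading term divides it; move 15/4x to the remainder.
  leading term y: no divisor's leading term divides it; move -2y to the remainder.
  leading term 1: no divisor's leading term divides it; move 15/4 to the remainder.
  remainder -1/4y^2 + 15/4x - 2y + 15/4 ≠ 0; add g_3 = -1/4y^2 + 15/4x - 2y + 15/4 to the basis.

S(f_1,g_3): lcm = xy^2. S = -1/4y^3 + 15x^2 - 21/4xy + y^2 + 15x + 11/4y.
  leading term y^3: subtract (y)·g_3 from -1/4y^3 + 15x^2 - 21/4xy + y^2 + 15x + 11/4y → 15x^2 - 9xy + 3y^2 + 15x - y
  leading term x^2: no divisor's leading term divides it; move 15x^2 to the remainder.
  leading term xy: subtract (-9/4)·f_1 from -9xy + 3y^2 + 15x - y → 3/4y^2 + 159/4x + 8y + 99/4
  leading term y^2: subtract (-3)·g_3 from 3/4y^2 + 159/4x + 8y + 99/4 → 51x + 2y + 36
  leading term x: no divisor's leading term divides it; move 51x to the remainder.
  leading term y: no divisor's leading term divides it; move 2y to the remainder.
  leading term 1: no divisor's leading term divides it; move 36 to the remainder.
  remainder 15x^2 + 51x + 2y + 36 ≠ 0; add g_4 = 15x^2 + 51x + 2y + 36 to the basis.

S(f_2,g_3): lcm = xy^2. S = 15x^2 - 9xy + 3y^2 + 15x - y.
  leading term x^2: subtract (1)·g_4 from 15x^2 - 9xy + 3y^2 + 15x - y → -9xy + 3y^2 - 36x - 3y - 36
  leading term xy: subtract (-9/4)·f_1 from -9xy + 3y^2 - 36x - 3y - 36 → 3/4y^2 - 45/4x + 6y - 45/4
  leading term y^2: subtract (-3)·g_3 from 3/4y^2 - 45/4x + 6y - 45/4 → 0
  remainder 0.

S(f_1,g_4): lcm = x^2y. S = -1/4xy^2 + 11/4x^2 - 12/5xy - 2/15y^2 + 11/4x - 12/5y.
  leading term xy^2: subtract (-1/16y)·f_1 from -1/4xy^2 + 11/4x^2 - 12/5xy - 2/15y^2 + 11/4x - 12/5y → -1/16y^3 + 11/4x^2 - 137/80xy + 7/60y^2 + 11/4x - 137/80y
  leading term y^3: subtract (1/4y)·g_3 from -1/16y^3 + 11/4x^2 - 137/80xy + 7/60y^2 + 11/4x - 137/80y → 11/4x^2 - 53/20xy + 37/60y^2 + 11/4x - 53/20y
  leading term x^2: subtract (11/60)·g_4 from 11/4x^2 - 53/20xy + 37/60y^2 + 11/4x - 53/20y → -53/20xy + 37/60y^2 - 33/5x - 181/60y - 33/5
  leading term xy: subtract (-53/80)·f_1 from -53/20xy + 37/60y^2 - 33/5x - 181/60y - 33/5 → -11/240y^2 + 11/16x - 11/30y + 11/16
  leading term y^2: subtract (11/60)·g_3 from -11/240y^2 + 11/16x - 11/30y + 11/16 → 0
  remainder 0.

S(f_2,g_4): lcm = x^2y. S = -x^2 - 2/5xy - 2/15y^2 - x - 12/5y.
  leading term x^2: subtract (-1/15)·g_4 from -x^2 - 2/5xy - 2/15y^2 - x - 12/5y → -2/5xy - 2/15y^2 + 12/5x - 34/15y + 12/5
  leading term xy: subtract (-1/10)·f_1 from -2/5xy - 2/15y^2 + 12/5x - 34/15y + 12/5 → -7/30y^2 + 7/2x - 28/15y + 7/2
  leading term y^2: subtract (14/15)·g_3 from -7/30y^2 + 7/2x - 28/15y + 7/2 → 0
  remainder 0.

S(g_3,g_4): leading monomials are coprime, so the S-polynomial reduces to 0 (Buchberger's first criterion).
Every S-polynomial of the final basis reduces to 0, so we have a Gröbner basis.
Inter-reduce: drop elements whose leading term is divisible by another's, tail-reduce, and make monic.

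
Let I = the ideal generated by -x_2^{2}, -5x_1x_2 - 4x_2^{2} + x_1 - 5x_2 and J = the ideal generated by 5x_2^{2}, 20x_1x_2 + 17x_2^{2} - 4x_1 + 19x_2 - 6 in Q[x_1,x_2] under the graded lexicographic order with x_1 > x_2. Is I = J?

Equality of ideals is decidable: compute both reduced Gröbner bases (unique for the ordering) and check whether they agree.
Buchberger on the first generating set:
f_1 = -x_2^{2}, LT = x_2^{2}.
f_2 = -5x_1x_2 - 4x_2^{2} + x_1 - 5x_2, LT = x_1x_2.

S(f_1,f_2): lcm = x_1x_2^{2}. S = -\tfrac{4}{5}x_2^{3} + \tfrac{1}{5}x_1x_2 - x_2^{2}.
  reduce S modulo (f_1, f_2):
  remainder \tfrac{1}{25}x_1 - \tfrac{1}{5}x_2 ≠ 0; add g_3 = \tfrac{1}{25}x_1 - \tfrac{1}{5}x_2 to the basis.

The other S-polynomials (S(f_1,g_3), S(f_2,g_3)) all reduce to 0 modulo the current basis, so we have a Gröbner basis.
Inter-reduce: drop elements whose leading term is divisible by another's, tail-reduce, and make monic.
Reduced Gröbner basis: {x_2^{2}, x_1 - 5x_2}.

Buchberger on the second generating set:
h_1 = 5x_2^{2}, LT = x_2^{2}.
h_2 = 20x_1x_2 + 17x_2^{2} - 4x_1 + 19x_2 - 6, LT = x_1x_2.

S(h_1,h_2): lcm = x_1x_2^{2}. S = -\tfrac{17}{20}x_2^{3} + \tfrac{1}{5}x_1x_2 - \tfrac{19}{20}x_2^{2} + \tfrac{3}{10}x_2.
  reduce S modulo (h_1, h_2):
  remainder \tfrac{1}{25}x_1 + \tfrac{11}{100}x_2 + \tfrac{3}{50} ≠ 0; add k_3 = \tfrac{1}{25}x_1 + \tfrac{11}{100}x_2 + \tfrac{3}{50} to the basis.

The other S-polynomials (S(h_1,k_3), S(h_2,k_3)) all reduce to 0 modulo the current basis, so we have a Gröbner basis.
Inter-reduce: drop elements whose leading term is divisible by another's, tail-reduce, and make monic.
Reduced Gröbner basis: {x_2^{2}, x_1 + \tfrac{11}{4}x_2 + \tfrac{3}{2}}.

The bases are distinct; the ideals are different.
The choice of monomial ordering does not affect the verdict — as long as both bases are computed under the same ordering, their equality decides ideal equality.

No, the ideals differ.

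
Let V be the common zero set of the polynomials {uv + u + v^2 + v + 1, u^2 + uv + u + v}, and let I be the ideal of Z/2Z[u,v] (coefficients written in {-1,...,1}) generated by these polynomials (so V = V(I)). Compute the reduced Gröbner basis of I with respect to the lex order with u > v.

f_1 = uv + u + v^2 + v + 1, LT = uv.
f_2 = u^2 + uv + u + v, LT = u^2.

S(f_1,f_2): lcm = u^2v. S = u^2 + u + v^2.
  reduce S modulo (f_1, f_2):
  remainder u + 1 ≠ 0; add g_3 = u + 1 to the basis.

S(f_1,g_3): lcm = uv. S = u + v^2 + 1.
  reduce S modulo (f_1, f_2, g_3):
  remainder v^2 ≠ 0; add g_4 = v^2 to the basis.

The other S-polynomials (S(f_2,g_3), S(f_1,g_4), S(f_2,g_4), S(g_3,g_4)) all reduce to 0 modulo the current basis, so we have a Gröbner basis.
Inter-reduce: drop elements whose leading term is divisible by another's, tail-reduce, and make monic.

G = {u + 1, v^2}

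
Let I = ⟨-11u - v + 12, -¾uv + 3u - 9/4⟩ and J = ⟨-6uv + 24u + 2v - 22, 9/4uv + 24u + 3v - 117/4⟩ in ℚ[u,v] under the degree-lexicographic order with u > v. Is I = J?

No, the ideals differ.

Since reduced Gröbner bases are canonical representatives of ideals under a given ordering, it suffices to compute and compare them.
Buchberger on the first generating set:
f_1 = -11u - v + 12, LT = u.
f_2 = -¾uv + 3u - 9/4, LT = uv.

S(f_1,f_2): lcm = uv. S = 1/11v² + 4u - 12/11v - 3.
  leading term v²: no divisor's leading term divides it; move 1/11v² to the remainder.
  leading term u: subtract (-4/11)·f_1 from 4u - 12/11v - 3 → -16/11v + 15/11
  leading term v: no divisor's leading term divides it; move -16/11v to the remainder.
  leading term 1: no divisor's leading term divides it; move 15/11 to the remainder.
  remainder 1/11v² - 16/11v + 15/11 ≠ 0; add g_3 = 1/11v² - 16/11v + 15/11 to the basis.

The other S-polynomials (S(f_1,g_3), S(f_2,g_3)) all reduce to 0 modulo the current basis, so we have a Gröbner basis.
Inter-reduce: drop elements whose leading term is divisible by another's, tail-reduce, and make monic.
Reduced Gröbner basis: {v² - 16v + 15, u + 1/11v - 12/11}.

Buchberger on the second generating set:
h_1 = -6uv + 24u + 2v - 22, LT = uv.
h_2 = 9/4uv + 24u + 3v - 117/4, LT = uv.

S(h_1,h_2): lcm = uv. S = -44/3u - 5/3v + 50/3.
  leading term u: no divisor's leading term divides it; move -44/3u to the remainder.
  leading term v: no divisor's leading term divides it; move -5/3v to the remainder.
  leading term 1: no divisor's leading term divides it; move 50/3 to the remainder.
  remainder -44/3u - 5/3v + 50/3 ≠ 0; add k_3 = -44/3u - 5/3v + 50/3 to the basis.

S(h_1,k_3): lcm = uv. S = -5/44v² - 4u + 53/66v + 11/3.
  leading term v²: no divisor's leading term divides it; move -5/44v² to the remainder.
  leading term u: subtract (3/11)·k_3 from -4u + 53/66v + 11/3 → 83/66v - 29/33
  leading term v: no divisor's leading term divides it; move 83/66v to the remainder.
  leading term 1: no divisor's leading term divides it; move -29/33 to the remainder.
  remainder -5/44v² + 83/66v - 29/33 ≠ 0; add k_4 = -5/44v² + 83/66v - 29/33 to the basis.

The other S-polynomials (S(h_2,k_3), S(h_1,k_4), S(h_2,k_4), S(k_3,k_4)) all reduce to 0 modulo the current basis, so we have a Gröbner basis.
Inter-reduce: drop elements whose leading term is divisible by another's, tail-reduce, and make monic.
Reduced Gröbner basis: {v² - 166/15v + 116/15, u + 5/44v - 25/22}.

The bases are distinct; the ideals are different.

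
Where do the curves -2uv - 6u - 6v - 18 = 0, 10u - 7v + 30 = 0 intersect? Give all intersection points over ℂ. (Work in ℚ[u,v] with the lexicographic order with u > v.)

{(-51/10, -3), (-3, 0)}

Compute a lex Gröbner basis by Buchberger's algorithm.
f_1 = -2uv - 6u - 6v - 18, LT = uv.
f_2 = 10u - 7v + 30, LT = u.

S(f_1,f_2): lcm = uv. S = 3u + 7/10v² + 9.
  leading term u: subtract (3/10)·f_2 from 3u + 7/10v² + 9 → 7/10v² + 21/10v
  leading term v²: no divisor's leading term divides it; move 7/10v² to the remainder.
  leading term v: no divisor's leading term divides it; move 21/10v to the remainder.
  remainder 7/10v² + 21/10v ≠ 0; add h_3 = 7/10v² + 21/10v to the basis.

The other S-polynomials (S(f_1,h_3), S(f_2,h_3)) all reduce to 0 modulo the current basis, so we have a Gröbner basis.
Inter-reduce: drop elements whose leading term is divisible by another's, tail-reduce, and make monic.
Reduced Gröbner basis: {u - 7/10v + 3, v² + 3v}.

From the last basis element, v² + 3v = 0, so v takes values in {-3, 0}. Each choice, substituted upward through the basis, yields the corresponding point(s) of the solution set.
  v = -3: the earlier basis element becomes u + 51/10 = 0, giving u = -51/10 — point (-51/10, -3).
  v = 0: the earlier basis element becomes u + 3 = 0, giving u = -3 — point (-3, 0).
Check: every point annihilates each of the original generators.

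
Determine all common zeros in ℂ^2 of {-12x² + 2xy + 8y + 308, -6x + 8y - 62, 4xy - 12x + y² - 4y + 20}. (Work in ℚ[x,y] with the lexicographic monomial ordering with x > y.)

{(-5, 4)}

Compute a lex Gröbner basis by Buchberger's algorithm.
f_1 = -12x² + 2xy + 8y + 308, LT = x².
f_2 = -6x + 8y - 62, LT = x.
f_3 = 4xy - 12x + y² - 4y + 20, LT = xy.

S(f_1,f_2): lcm = x². S = 7/6xy - 31/3x - ⅔y - 77/3.
  leading term xy: subtract (-7/36y)·f_2 from 7/6xy - 31/3x - ⅔y - 77/3 → -31/3x + 14/9y² - 229/18y - 77/3
  leading term x: subtract (31/18)·f_2 from -31/3x + 14/9y² - 229/18y - 77/3 → 14/9y² - 53/2y + 730/9
  leading term y²: no divisor's leading term divides it; move 14/9y² to the remainder.
  leading term y: no divisor's leading term divides it; move -53/2y to the remainder.
  leading term 1: no divisor's leading term divides it; move 730/9 to the remainder.
  remainder 14/9y² - 53/2y + 730/9 ≠ 0; add h_4 = 14/9y² - 53/2y + 730/9 to the basis.

S(f_1,f_3): lcm = x²y. S = 3x² - 5/12xy² + xy - 5x - ⅔y² - 77/3y.
  leading term x²: subtract (-¼)·f_1 from 3x² - 5/12xy² + xy - 5x - ⅔y² - 77/3y → -5/12xy² + 3/2xy - 5x - ⅔y² - 71/3y + 77
  leading term xy²: subtract (5/72y²)·f_2 from -5/12xy² + 3/2xy - 5x - ⅔y² - 71/3y + 77 → 3/2xy - 5x - 5/9y³ + 131/36y² - 71/3y + 77
  leading term xy: subtract (-¼y)·f_2 from 3/2xy - 5x - 5/9y³ + 131/36y² - 71/3y + 77 → -5x - 5/9y³ + 203/36y² - 235/6y + 77
  leading term x: subtract (⅚)·f_2 from -5x - 5/9y³ + 203/36y² - 235/6y + 77 → -5/9y³ + 203/36y² - 275/6y + 386/3
  leading term y³: subtract (-5/14y)·h_4 from -5/9y³ + 203/36y² - 275/6y + 386/3 → -241/63y² - 2125/126y + 386/3
  leading term y²: subtract (-241/98)·h_4 from -241/63y² - 2125/126y + 386/3 → -144707/1764y + 144707/441
  leading term y: no divisor's leading term divides it; move -144707/1764y to the remainder.
  leading term 1: no divisor's leading term divides it; move 144707/441 to the remainder.
  remainder -144707/1764y + 144707/441 ≠ 0; add h_5 = -144707/1764y + 144707/441 to the basis.

The other S-polynomials (S(f_2,f_3), S(f_1,h_4), S(f_2,h_4), S(f_3,h_4), S(f_1,h_5), S(f_2,h_5), S(f_3,h_5), S(h_4,h_5)) all reduce to 0 modulo the current basis, so we have a Gröbner basis.
Inter-reduce: drop elements whose leading term is divisible by another's, tail-reduce, and make monic.
Reduced Gröbner basis: {x + 5, y - 4}.

From the last basis element, y - 4 = 0, so y takes values in {4}. Each choice, substituted upward through the basis, yields the corresponding point(s) of the solution set.
  y = 4: the earlier basis element becomes x + 5 = 0, giving x = -5 — point (-5, 4).
Substituting each solution back into the original system confirms all equations vanish.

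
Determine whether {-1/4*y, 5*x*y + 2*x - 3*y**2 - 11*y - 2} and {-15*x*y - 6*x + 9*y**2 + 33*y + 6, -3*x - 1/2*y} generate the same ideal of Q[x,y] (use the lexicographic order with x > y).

No, the ideals differ.

Equality of ideals is decidable: compute both reduced Gröbner bases (unique for the ordering) and check whether they agree.
Buchberger on the first generating set:
f_1 = -1/4*y, LT = y.
f_2 = 5*x*y + 2*x - 3*y**2 - 11*y - 2, LT = x*y.

S(f_1,f_2): lcm = x*y. S = -2/5*x + 3/5*y**2 + 11/5*y + 2/5.
  leading term x: no divisor's leading term divides it; move -2/5*x to the remainder.
  leading term y**2: subtract (-12/5*y)·f_1 from 3/5*y**2 + 11/5*y + 2/5 → 11/5*y + 2/5
  leading term y: subtract (-44/5)·f_1 from 11/5*y + 2/5 → 2/5
  leading term 1: no divisor's leading term divides it; move 2/5 to the remainder.
  remainder -2/5*x + 2/5 ≠ 0; add g_3 = -2/5*x + 2/5 to the basis.

S(f_1,g_3): leading monomials are coprime, so the S-polynomial reduces to 0 (Buchberger's first criterion).
S(f_2,g_3): lcm = x*y. S = 2/5*x - 3/5*y**2 - 6/5*y - 2/5.
  leading term x: subtract (-1)·g_3 from 2/5*x - 3/5*y**2 - 6/5*y - 2/5 → -3/5*y**2 - 6/5*y
  leading term y**2: subtract (12/5*y)·f_1 from -3/5*y**2 - 6/5*y → -6/5*y
  leading term y: subtract (24/5)·f_1 from -6/5*y → 0
  remainder 0.

Every S-polynomial of the final basis reduces to 0, so we have a Gröbner basis.
Inter-reduce: drop elements whose leading term is divisible by another's, tail-reduce, and make monic.
Reduced Gröbner basis: {x - 1, y}.

Buchberger on the second generating set:
h_1 = -15*x*y - 6*x + 9*y**2 + 33*y + 6, LT = x*y.
h_2 = -3*x - 1/2*y, LT = x.

S(h_1,h_2): lcm = x*y. S = 2/5*x - 23/30*y**2 - 11/5*y - 2/5.
  leading term x: subtract (-2/15)·h_2 from 2/5*x - 23/30*y**2 - 11/5*y - 2/5 → -23/30*y**2 - 34/15*y - 2/5
  leading term y**2: no divisor's leading term divides it; move -23/30*y**2 to the remainder.
  leading term y: no divisor's leading term divides it; move -34/15*y to the remainder.
  leading term 1: no divisor's leading term divides it; move -2/5 to the remainder.
  remainder -23/30*y**2 - 34/15*y - 2/5 ≠ 0; add k_3 = -23/30*y**2 - 34/15*y - 2/5 to the basis.

S(h_1,k_3): lcm = x*y**2. S = -294/115*x*y - 12/23*x - 3/5*y**3 - 11/5*y**2 - 2/5*y.
  leading term x*y: subtract (98/575)·h_1 from -294/115*x*y - 12/23*x - 3/5*y**3 - 11/5*y**2 - 2/5*y → 288/575*x - 3/5*y**3 - 2147/575*y**2 - 3464/575*y - 588/575
  leading term x: subtract (-96/575)·h_2 from 288/575*x - 3/5*y**3 - 2147/575*y**2 - 3464/575*y - 588/575 → -3/5*y**3 - 2147/575*y**2 - 3512/575*y - 588/575
  leading term y**3: subtract (18/23*y)·k_3 from -3/5*y**3 - 2147/575*y**2 - 3512/575*y - 588/575 → -49/25*y**2 - 3332/575*y - 588/575
  leading term y**2: subtract (294/115)·k_3 from -49/25*y**2 - 3332/575*y - 588/575 → 0
  remainder 0.

S(h_2,k_3): leading monomials are coprime, so the S-polynomial reduces to 0 (Buchberger's first criterion).
Every S-polynomial of the final basis reduces to 0, so we have a Gröbner basis.
Inter-reduce: drop elements whose leading term is divisible by another's, tail-reduce, and make monic.
Reduced Gröbner basis: {x + 1/6*y, y**2 + 68/23*y + 12/23}.

Since the reduced bases disagree, the two ideals are not the same.
The choice of monomial ordering does not affect the verdict — as long as both bases are computed under the same ordering, their equality decides ideal equality.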